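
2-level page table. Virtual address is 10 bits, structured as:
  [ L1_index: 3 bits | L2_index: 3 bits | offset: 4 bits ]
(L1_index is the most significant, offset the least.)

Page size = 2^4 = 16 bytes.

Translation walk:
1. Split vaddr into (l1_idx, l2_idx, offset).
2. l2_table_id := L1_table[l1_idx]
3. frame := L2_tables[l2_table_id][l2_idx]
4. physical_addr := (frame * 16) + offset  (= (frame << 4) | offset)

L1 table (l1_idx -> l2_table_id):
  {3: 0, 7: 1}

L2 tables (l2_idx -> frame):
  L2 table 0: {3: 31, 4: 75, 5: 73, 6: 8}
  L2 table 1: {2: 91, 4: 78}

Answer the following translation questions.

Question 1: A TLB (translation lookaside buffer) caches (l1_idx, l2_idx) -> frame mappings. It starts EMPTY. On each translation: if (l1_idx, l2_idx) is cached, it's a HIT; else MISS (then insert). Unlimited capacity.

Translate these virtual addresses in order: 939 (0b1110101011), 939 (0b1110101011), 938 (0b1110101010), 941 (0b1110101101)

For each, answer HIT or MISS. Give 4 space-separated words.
Answer: MISS HIT HIT HIT

Derivation:
vaddr=939: (7,2) not in TLB -> MISS, insert
vaddr=939: (7,2) in TLB -> HIT
vaddr=938: (7,2) in TLB -> HIT
vaddr=941: (7,2) in TLB -> HIT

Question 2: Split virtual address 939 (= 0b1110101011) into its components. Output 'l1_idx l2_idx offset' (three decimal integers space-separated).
Answer: 7 2 11

Derivation:
vaddr = 939 = 0b1110101011
  top 3 bits -> l1_idx = 7
  next 3 bits -> l2_idx = 2
  bottom 4 bits -> offset = 11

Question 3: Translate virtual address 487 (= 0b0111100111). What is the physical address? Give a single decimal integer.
vaddr = 487 = 0b0111100111
Split: l1_idx=3, l2_idx=6, offset=7
L1[3] = 0
L2[0][6] = 8
paddr = 8 * 16 + 7 = 135

Answer: 135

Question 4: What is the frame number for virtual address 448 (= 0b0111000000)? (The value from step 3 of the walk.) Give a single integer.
Answer: 75

Derivation:
vaddr = 448: l1_idx=3, l2_idx=4
L1[3] = 0; L2[0][4] = 75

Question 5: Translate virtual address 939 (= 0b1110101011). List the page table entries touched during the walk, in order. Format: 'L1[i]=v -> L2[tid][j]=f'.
Answer: L1[7]=1 -> L2[1][2]=91

Derivation:
vaddr = 939 = 0b1110101011
Split: l1_idx=7, l2_idx=2, offset=11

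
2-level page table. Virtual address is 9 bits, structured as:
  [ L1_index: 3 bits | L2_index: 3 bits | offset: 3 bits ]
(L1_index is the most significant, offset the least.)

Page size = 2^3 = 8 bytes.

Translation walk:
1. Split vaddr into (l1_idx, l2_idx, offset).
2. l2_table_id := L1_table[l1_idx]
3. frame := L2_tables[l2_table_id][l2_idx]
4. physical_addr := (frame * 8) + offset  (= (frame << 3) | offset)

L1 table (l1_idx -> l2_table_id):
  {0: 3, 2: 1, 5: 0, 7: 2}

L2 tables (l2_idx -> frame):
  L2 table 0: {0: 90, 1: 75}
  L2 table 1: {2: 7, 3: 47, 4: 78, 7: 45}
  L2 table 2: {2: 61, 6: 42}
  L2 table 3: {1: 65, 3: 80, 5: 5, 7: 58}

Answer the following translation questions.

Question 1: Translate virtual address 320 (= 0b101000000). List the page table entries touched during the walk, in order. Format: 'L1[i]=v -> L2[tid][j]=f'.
vaddr = 320 = 0b101000000
Split: l1_idx=5, l2_idx=0, offset=0

Answer: L1[5]=0 -> L2[0][0]=90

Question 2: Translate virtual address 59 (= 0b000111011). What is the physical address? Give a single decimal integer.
Answer: 467

Derivation:
vaddr = 59 = 0b000111011
Split: l1_idx=0, l2_idx=7, offset=3
L1[0] = 3
L2[3][7] = 58
paddr = 58 * 8 + 3 = 467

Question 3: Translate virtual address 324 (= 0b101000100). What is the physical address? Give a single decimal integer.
Answer: 724

Derivation:
vaddr = 324 = 0b101000100
Split: l1_idx=5, l2_idx=0, offset=4
L1[5] = 0
L2[0][0] = 90
paddr = 90 * 8 + 4 = 724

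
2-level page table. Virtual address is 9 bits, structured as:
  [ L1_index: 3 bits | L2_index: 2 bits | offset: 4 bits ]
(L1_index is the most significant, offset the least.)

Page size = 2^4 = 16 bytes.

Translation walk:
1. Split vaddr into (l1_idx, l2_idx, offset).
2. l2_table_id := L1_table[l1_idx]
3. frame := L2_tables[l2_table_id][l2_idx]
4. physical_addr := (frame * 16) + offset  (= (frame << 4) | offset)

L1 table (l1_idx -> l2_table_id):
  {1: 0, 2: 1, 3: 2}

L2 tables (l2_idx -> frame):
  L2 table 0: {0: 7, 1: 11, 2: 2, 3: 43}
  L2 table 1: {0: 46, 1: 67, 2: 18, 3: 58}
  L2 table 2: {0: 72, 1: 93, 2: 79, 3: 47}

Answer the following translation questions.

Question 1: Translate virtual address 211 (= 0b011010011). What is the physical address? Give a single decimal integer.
vaddr = 211 = 0b011010011
Split: l1_idx=3, l2_idx=1, offset=3
L1[3] = 2
L2[2][1] = 93
paddr = 93 * 16 + 3 = 1491

Answer: 1491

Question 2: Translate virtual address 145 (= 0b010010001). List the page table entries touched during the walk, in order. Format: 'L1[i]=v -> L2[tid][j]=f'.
Answer: L1[2]=1 -> L2[1][1]=67

Derivation:
vaddr = 145 = 0b010010001
Split: l1_idx=2, l2_idx=1, offset=1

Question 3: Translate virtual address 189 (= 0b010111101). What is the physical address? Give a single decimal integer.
Answer: 941

Derivation:
vaddr = 189 = 0b010111101
Split: l1_idx=2, l2_idx=3, offset=13
L1[2] = 1
L2[1][3] = 58
paddr = 58 * 16 + 13 = 941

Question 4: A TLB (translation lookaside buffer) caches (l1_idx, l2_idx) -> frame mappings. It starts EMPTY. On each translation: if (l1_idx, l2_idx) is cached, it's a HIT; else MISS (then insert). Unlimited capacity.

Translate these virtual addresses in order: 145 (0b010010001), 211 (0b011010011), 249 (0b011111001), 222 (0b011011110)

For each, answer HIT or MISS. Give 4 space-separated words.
vaddr=145: (2,1) not in TLB -> MISS, insert
vaddr=211: (3,1) not in TLB -> MISS, insert
vaddr=249: (3,3) not in TLB -> MISS, insert
vaddr=222: (3,1) in TLB -> HIT

Answer: MISS MISS MISS HIT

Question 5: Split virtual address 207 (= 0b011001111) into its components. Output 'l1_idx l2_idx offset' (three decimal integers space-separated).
Answer: 3 0 15

Derivation:
vaddr = 207 = 0b011001111
  top 3 bits -> l1_idx = 3
  next 2 bits -> l2_idx = 0
  bottom 4 bits -> offset = 15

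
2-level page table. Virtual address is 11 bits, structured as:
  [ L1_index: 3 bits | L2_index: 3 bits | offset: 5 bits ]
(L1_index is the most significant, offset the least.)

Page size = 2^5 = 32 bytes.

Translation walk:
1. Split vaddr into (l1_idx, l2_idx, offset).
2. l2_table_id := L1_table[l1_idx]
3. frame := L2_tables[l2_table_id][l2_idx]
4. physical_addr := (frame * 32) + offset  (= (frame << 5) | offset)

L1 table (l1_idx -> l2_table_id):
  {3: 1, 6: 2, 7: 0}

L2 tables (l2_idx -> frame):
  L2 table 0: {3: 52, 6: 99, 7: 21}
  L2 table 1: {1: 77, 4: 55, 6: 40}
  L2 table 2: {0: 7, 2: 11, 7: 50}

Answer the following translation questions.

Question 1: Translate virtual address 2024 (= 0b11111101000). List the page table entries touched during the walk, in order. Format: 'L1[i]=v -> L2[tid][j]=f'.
vaddr = 2024 = 0b11111101000
Split: l1_idx=7, l2_idx=7, offset=8

Answer: L1[7]=0 -> L2[0][7]=21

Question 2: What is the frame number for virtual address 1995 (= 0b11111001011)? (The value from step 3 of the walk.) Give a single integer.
vaddr = 1995: l1_idx=7, l2_idx=6
L1[7] = 0; L2[0][6] = 99

Answer: 99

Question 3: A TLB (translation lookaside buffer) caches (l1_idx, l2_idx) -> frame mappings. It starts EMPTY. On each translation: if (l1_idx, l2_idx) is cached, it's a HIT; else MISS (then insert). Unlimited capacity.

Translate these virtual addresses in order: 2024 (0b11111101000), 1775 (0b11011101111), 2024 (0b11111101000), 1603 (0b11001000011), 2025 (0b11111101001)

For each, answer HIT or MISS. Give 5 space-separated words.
Answer: MISS MISS HIT MISS HIT

Derivation:
vaddr=2024: (7,7) not in TLB -> MISS, insert
vaddr=1775: (6,7) not in TLB -> MISS, insert
vaddr=2024: (7,7) in TLB -> HIT
vaddr=1603: (6,2) not in TLB -> MISS, insert
vaddr=2025: (7,7) in TLB -> HIT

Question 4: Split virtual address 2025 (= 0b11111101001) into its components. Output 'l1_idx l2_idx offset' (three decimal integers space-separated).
Answer: 7 7 9

Derivation:
vaddr = 2025 = 0b11111101001
  top 3 bits -> l1_idx = 7
  next 3 bits -> l2_idx = 7
  bottom 5 bits -> offset = 9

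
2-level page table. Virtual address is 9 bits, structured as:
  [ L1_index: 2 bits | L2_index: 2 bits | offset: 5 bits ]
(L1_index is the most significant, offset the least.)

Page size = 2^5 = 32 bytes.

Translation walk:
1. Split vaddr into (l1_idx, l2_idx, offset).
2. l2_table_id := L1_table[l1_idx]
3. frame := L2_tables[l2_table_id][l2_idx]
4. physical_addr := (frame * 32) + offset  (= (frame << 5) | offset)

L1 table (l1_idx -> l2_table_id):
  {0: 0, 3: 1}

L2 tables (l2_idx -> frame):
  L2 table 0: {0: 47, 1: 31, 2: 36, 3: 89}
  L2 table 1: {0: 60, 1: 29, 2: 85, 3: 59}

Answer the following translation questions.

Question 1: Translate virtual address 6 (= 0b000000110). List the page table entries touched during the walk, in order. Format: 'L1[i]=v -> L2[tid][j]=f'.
Answer: L1[0]=0 -> L2[0][0]=47

Derivation:
vaddr = 6 = 0b000000110
Split: l1_idx=0, l2_idx=0, offset=6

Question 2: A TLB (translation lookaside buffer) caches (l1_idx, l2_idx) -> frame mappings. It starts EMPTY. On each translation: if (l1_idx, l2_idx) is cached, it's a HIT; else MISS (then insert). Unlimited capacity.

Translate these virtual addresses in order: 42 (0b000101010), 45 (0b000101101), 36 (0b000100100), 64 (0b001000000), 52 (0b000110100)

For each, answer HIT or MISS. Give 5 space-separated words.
vaddr=42: (0,1) not in TLB -> MISS, insert
vaddr=45: (0,1) in TLB -> HIT
vaddr=36: (0,1) in TLB -> HIT
vaddr=64: (0,2) not in TLB -> MISS, insert
vaddr=52: (0,1) in TLB -> HIT

Answer: MISS HIT HIT MISS HIT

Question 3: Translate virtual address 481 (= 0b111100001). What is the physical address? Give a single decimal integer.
Answer: 1889

Derivation:
vaddr = 481 = 0b111100001
Split: l1_idx=3, l2_idx=3, offset=1
L1[3] = 1
L2[1][3] = 59
paddr = 59 * 32 + 1 = 1889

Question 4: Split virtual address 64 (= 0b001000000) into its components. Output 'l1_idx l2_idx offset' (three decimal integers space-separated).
Answer: 0 2 0

Derivation:
vaddr = 64 = 0b001000000
  top 2 bits -> l1_idx = 0
  next 2 bits -> l2_idx = 2
  bottom 5 bits -> offset = 0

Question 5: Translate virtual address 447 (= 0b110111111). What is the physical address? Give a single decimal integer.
vaddr = 447 = 0b110111111
Split: l1_idx=3, l2_idx=1, offset=31
L1[3] = 1
L2[1][1] = 29
paddr = 29 * 32 + 31 = 959

Answer: 959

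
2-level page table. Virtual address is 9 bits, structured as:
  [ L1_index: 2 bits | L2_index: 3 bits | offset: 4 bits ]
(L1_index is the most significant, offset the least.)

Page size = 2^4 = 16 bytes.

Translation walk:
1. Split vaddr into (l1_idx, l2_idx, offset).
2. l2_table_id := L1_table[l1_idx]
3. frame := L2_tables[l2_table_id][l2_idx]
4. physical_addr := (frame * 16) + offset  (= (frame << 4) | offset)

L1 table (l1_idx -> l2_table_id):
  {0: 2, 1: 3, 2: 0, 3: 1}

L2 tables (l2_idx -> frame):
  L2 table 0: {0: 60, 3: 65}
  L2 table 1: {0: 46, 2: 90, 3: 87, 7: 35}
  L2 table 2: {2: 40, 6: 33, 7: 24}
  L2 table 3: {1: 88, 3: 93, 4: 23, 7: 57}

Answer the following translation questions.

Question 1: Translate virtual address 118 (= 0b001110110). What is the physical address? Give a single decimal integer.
Answer: 390

Derivation:
vaddr = 118 = 0b001110110
Split: l1_idx=0, l2_idx=7, offset=6
L1[0] = 2
L2[2][7] = 24
paddr = 24 * 16 + 6 = 390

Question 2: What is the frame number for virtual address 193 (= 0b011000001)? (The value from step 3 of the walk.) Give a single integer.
vaddr = 193: l1_idx=1, l2_idx=4
L1[1] = 3; L2[3][4] = 23

Answer: 23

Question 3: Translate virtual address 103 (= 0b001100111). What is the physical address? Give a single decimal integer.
vaddr = 103 = 0b001100111
Split: l1_idx=0, l2_idx=6, offset=7
L1[0] = 2
L2[2][6] = 33
paddr = 33 * 16 + 7 = 535

Answer: 535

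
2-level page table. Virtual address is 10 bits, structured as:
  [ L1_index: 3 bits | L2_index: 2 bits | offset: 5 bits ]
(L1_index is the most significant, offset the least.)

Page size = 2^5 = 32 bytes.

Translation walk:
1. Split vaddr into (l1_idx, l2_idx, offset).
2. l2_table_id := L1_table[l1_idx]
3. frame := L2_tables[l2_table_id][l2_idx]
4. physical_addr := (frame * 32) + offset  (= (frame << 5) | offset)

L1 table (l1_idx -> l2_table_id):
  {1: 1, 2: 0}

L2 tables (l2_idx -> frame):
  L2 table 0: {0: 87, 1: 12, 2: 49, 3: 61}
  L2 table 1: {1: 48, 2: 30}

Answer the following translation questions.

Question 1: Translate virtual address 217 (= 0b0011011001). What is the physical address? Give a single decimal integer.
vaddr = 217 = 0b0011011001
Split: l1_idx=1, l2_idx=2, offset=25
L1[1] = 1
L2[1][2] = 30
paddr = 30 * 32 + 25 = 985

Answer: 985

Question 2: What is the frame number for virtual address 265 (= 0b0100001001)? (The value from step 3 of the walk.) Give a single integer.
vaddr = 265: l1_idx=2, l2_idx=0
L1[2] = 0; L2[0][0] = 87

Answer: 87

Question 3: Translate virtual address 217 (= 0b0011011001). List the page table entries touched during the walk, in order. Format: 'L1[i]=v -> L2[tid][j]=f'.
vaddr = 217 = 0b0011011001
Split: l1_idx=1, l2_idx=2, offset=25

Answer: L1[1]=1 -> L2[1][2]=30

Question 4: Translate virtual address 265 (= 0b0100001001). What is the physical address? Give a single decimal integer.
vaddr = 265 = 0b0100001001
Split: l1_idx=2, l2_idx=0, offset=9
L1[2] = 0
L2[0][0] = 87
paddr = 87 * 32 + 9 = 2793

Answer: 2793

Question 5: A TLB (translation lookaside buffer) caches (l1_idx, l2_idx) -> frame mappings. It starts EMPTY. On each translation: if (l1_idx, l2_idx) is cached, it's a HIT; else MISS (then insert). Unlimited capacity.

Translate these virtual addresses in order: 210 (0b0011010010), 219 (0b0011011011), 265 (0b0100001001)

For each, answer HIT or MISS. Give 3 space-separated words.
vaddr=210: (1,2) not in TLB -> MISS, insert
vaddr=219: (1,2) in TLB -> HIT
vaddr=265: (2,0) not in TLB -> MISS, insert

Answer: MISS HIT MISS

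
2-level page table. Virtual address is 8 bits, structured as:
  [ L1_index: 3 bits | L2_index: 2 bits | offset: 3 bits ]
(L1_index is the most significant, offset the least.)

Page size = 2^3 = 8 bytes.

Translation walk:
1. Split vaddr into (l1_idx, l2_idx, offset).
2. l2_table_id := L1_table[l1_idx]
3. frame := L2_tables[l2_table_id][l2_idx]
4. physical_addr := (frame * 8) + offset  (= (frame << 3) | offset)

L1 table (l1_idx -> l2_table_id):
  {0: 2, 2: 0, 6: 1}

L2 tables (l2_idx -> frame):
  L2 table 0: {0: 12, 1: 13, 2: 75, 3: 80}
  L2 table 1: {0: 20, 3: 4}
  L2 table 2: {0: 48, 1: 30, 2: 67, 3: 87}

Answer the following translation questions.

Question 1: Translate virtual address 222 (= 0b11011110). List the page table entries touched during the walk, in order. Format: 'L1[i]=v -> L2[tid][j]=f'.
vaddr = 222 = 0b11011110
Split: l1_idx=6, l2_idx=3, offset=6

Answer: L1[6]=1 -> L2[1][3]=4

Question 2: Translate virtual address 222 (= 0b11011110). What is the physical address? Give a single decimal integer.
Answer: 38

Derivation:
vaddr = 222 = 0b11011110
Split: l1_idx=6, l2_idx=3, offset=6
L1[6] = 1
L2[1][3] = 4
paddr = 4 * 8 + 6 = 38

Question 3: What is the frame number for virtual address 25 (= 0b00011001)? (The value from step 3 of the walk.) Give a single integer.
vaddr = 25: l1_idx=0, l2_idx=3
L1[0] = 2; L2[2][3] = 87

Answer: 87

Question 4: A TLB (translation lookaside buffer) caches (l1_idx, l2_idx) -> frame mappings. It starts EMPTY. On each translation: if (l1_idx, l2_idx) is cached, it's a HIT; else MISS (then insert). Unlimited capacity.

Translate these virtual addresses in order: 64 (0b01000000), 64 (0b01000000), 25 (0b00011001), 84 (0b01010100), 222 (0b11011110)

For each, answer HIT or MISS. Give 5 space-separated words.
Answer: MISS HIT MISS MISS MISS

Derivation:
vaddr=64: (2,0) not in TLB -> MISS, insert
vaddr=64: (2,0) in TLB -> HIT
vaddr=25: (0,3) not in TLB -> MISS, insert
vaddr=84: (2,2) not in TLB -> MISS, insert
vaddr=222: (6,3) not in TLB -> MISS, insert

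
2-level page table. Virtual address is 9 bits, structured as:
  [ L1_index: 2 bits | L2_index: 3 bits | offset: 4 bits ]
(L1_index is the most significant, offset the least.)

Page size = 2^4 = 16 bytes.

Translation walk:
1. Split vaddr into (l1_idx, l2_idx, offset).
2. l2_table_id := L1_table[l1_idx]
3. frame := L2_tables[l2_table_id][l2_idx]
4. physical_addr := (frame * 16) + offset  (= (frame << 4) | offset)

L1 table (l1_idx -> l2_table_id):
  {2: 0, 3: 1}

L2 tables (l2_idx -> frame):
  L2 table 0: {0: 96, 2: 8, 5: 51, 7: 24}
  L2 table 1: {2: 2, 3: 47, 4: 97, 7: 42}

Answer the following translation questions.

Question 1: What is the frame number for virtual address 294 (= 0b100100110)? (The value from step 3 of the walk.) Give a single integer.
vaddr = 294: l1_idx=2, l2_idx=2
L1[2] = 0; L2[0][2] = 8

Answer: 8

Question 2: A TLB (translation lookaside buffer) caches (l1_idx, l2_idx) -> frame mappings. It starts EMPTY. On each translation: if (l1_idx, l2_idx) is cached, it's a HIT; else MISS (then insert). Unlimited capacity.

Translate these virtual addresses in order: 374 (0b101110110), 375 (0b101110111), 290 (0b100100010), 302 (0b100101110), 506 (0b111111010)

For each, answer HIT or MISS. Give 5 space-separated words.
vaddr=374: (2,7) not in TLB -> MISS, insert
vaddr=375: (2,7) in TLB -> HIT
vaddr=290: (2,2) not in TLB -> MISS, insert
vaddr=302: (2,2) in TLB -> HIT
vaddr=506: (3,7) not in TLB -> MISS, insert

Answer: MISS HIT MISS HIT MISS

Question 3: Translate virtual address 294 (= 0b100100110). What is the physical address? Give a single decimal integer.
Answer: 134

Derivation:
vaddr = 294 = 0b100100110
Split: l1_idx=2, l2_idx=2, offset=6
L1[2] = 0
L2[0][2] = 8
paddr = 8 * 16 + 6 = 134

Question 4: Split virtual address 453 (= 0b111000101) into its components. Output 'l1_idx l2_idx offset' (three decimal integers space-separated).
Answer: 3 4 5

Derivation:
vaddr = 453 = 0b111000101
  top 2 bits -> l1_idx = 3
  next 3 bits -> l2_idx = 4
  bottom 4 bits -> offset = 5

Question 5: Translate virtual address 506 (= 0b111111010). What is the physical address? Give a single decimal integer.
vaddr = 506 = 0b111111010
Split: l1_idx=3, l2_idx=7, offset=10
L1[3] = 1
L2[1][7] = 42
paddr = 42 * 16 + 10 = 682

Answer: 682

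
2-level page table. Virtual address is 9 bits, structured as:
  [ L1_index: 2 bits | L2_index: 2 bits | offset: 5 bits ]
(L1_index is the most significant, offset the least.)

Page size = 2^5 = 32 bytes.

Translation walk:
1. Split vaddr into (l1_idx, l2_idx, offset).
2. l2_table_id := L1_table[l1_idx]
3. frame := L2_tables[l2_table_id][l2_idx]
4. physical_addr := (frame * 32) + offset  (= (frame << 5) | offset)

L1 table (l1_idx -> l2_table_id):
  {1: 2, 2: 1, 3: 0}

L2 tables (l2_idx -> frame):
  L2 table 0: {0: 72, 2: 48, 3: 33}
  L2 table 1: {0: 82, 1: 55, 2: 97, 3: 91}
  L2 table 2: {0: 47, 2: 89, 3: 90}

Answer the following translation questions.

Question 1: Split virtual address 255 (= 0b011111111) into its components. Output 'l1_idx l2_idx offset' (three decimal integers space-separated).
Answer: 1 3 31

Derivation:
vaddr = 255 = 0b011111111
  top 2 bits -> l1_idx = 1
  next 2 bits -> l2_idx = 3
  bottom 5 bits -> offset = 31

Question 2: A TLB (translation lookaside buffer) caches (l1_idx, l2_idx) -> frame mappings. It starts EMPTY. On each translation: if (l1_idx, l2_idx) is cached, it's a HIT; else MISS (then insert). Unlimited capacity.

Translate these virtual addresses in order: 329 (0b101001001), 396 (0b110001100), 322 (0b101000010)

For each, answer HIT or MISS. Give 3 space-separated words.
Answer: MISS MISS HIT

Derivation:
vaddr=329: (2,2) not in TLB -> MISS, insert
vaddr=396: (3,0) not in TLB -> MISS, insert
vaddr=322: (2,2) in TLB -> HIT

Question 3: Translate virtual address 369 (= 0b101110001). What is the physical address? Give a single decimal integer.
vaddr = 369 = 0b101110001
Split: l1_idx=2, l2_idx=3, offset=17
L1[2] = 1
L2[1][3] = 91
paddr = 91 * 32 + 17 = 2929

Answer: 2929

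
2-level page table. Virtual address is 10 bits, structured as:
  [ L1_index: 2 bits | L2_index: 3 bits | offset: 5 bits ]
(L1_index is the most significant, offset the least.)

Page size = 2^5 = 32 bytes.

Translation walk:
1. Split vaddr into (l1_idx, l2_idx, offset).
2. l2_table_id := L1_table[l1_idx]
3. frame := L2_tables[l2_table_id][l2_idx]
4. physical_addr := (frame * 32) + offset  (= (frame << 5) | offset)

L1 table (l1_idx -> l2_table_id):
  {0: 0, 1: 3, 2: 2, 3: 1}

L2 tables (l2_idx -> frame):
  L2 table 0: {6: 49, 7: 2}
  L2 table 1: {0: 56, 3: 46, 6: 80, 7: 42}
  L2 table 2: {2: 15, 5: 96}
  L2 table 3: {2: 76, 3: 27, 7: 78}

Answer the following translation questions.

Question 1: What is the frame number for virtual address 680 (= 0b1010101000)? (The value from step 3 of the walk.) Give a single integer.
vaddr = 680: l1_idx=2, l2_idx=5
L1[2] = 2; L2[2][5] = 96

Answer: 96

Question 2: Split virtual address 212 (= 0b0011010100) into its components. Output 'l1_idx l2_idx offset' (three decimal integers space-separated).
vaddr = 212 = 0b0011010100
  top 2 bits -> l1_idx = 0
  next 3 bits -> l2_idx = 6
  bottom 5 bits -> offset = 20

Answer: 0 6 20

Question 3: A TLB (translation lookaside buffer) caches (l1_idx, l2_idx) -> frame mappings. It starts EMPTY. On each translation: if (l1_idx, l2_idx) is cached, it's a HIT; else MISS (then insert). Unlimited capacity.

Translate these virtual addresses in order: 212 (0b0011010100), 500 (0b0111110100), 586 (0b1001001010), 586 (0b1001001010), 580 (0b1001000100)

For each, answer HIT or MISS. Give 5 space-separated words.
Answer: MISS MISS MISS HIT HIT

Derivation:
vaddr=212: (0,6) not in TLB -> MISS, insert
vaddr=500: (1,7) not in TLB -> MISS, insert
vaddr=586: (2,2) not in TLB -> MISS, insert
vaddr=586: (2,2) in TLB -> HIT
vaddr=580: (2,2) in TLB -> HIT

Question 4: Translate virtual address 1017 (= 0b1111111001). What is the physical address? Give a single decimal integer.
vaddr = 1017 = 0b1111111001
Split: l1_idx=3, l2_idx=7, offset=25
L1[3] = 1
L2[1][7] = 42
paddr = 42 * 32 + 25 = 1369

Answer: 1369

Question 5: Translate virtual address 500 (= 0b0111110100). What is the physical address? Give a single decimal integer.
vaddr = 500 = 0b0111110100
Split: l1_idx=1, l2_idx=7, offset=20
L1[1] = 3
L2[3][7] = 78
paddr = 78 * 32 + 20 = 2516

Answer: 2516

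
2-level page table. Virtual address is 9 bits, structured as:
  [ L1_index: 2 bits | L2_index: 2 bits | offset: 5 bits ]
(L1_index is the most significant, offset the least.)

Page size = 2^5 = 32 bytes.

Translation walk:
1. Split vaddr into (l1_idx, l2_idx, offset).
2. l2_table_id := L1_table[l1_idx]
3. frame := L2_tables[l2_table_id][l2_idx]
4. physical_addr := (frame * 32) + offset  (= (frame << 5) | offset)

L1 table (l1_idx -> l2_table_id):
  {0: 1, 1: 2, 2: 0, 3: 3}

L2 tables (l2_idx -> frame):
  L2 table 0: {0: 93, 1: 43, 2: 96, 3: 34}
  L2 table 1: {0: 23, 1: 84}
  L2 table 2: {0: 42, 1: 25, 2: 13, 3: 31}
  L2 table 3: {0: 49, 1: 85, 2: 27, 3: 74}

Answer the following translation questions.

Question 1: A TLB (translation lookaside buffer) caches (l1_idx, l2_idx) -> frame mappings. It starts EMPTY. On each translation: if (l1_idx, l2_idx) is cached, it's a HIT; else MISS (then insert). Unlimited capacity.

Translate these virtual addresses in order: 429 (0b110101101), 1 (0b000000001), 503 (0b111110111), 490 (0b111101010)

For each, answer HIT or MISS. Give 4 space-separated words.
vaddr=429: (3,1) not in TLB -> MISS, insert
vaddr=1: (0,0) not in TLB -> MISS, insert
vaddr=503: (3,3) not in TLB -> MISS, insert
vaddr=490: (3,3) in TLB -> HIT

Answer: MISS MISS MISS HIT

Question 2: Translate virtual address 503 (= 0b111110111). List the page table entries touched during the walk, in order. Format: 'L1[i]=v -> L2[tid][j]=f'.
vaddr = 503 = 0b111110111
Split: l1_idx=3, l2_idx=3, offset=23

Answer: L1[3]=3 -> L2[3][3]=74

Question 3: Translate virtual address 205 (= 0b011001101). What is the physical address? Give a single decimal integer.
Answer: 429

Derivation:
vaddr = 205 = 0b011001101
Split: l1_idx=1, l2_idx=2, offset=13
L1[1] = 2
L2[2][2] = 13
paddr = 13 * 32 + 13 = 429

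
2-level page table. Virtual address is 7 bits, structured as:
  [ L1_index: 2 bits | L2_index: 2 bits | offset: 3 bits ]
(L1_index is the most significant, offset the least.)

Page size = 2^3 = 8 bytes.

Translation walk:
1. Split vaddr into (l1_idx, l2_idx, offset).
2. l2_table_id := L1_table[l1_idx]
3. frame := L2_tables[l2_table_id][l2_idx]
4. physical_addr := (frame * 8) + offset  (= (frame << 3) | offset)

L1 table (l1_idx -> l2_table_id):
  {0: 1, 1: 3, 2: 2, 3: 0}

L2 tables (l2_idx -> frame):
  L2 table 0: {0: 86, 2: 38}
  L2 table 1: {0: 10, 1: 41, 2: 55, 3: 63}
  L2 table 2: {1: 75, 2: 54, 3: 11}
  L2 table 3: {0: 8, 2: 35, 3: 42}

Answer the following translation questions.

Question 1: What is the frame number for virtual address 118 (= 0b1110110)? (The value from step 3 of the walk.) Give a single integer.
Answer: 38

Derivation:
vaddr = 118: l1_idx=3, l2_idx=2
L1[3] = 0; L2[0][2] = 38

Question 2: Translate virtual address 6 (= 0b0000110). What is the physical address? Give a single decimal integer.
vaddr = 6 = 0b0000110
Split: l1_idx=0, l2_idx=0, offset=6
L1[0] = 1
L2[1][0] = 10
paddr = 10 * 8 + 6 = 86

Answer: 86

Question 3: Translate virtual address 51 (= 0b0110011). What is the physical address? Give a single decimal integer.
vaddr = 51 = 0b0110011
Split: l1_idx=1, l2_idx=2, offset=3
L1[1] = 3
L2[3][2] = 35
paddr = 35 * 8 + 3 = 283

Answer: 283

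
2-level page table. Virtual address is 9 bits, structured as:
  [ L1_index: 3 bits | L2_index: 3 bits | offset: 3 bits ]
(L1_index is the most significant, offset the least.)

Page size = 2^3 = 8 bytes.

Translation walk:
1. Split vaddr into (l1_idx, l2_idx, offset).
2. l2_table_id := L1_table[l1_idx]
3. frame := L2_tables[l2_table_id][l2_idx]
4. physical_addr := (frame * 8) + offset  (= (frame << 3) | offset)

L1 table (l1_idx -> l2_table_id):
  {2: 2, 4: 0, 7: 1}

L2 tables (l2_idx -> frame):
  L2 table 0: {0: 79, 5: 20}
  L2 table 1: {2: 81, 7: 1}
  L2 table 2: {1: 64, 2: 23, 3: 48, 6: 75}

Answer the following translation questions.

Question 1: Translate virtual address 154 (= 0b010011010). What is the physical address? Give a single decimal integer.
vaddr = 154 = 0b010011010
Split: l1_idx=2, l2_idx=3, offset=2
L1[2] = 2
L2[2][3] = 48
paddr = 48 * 8 + 2 = 386

Answer: 386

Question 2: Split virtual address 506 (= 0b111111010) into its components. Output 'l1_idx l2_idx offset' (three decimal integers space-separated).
vaddr = 506 = 0b111111010
  top 3 bits -> l1_idx = 7
  next 3 bits -> l2_idx = 7
  bottom 3 bits -> offset = 2

Answer: 7 7 2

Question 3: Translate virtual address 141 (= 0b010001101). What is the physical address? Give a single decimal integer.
vaddr = 141 = 0b010001101
Split: l1_idx=2, l2_idx=1, offset=5
L1[2] = 2
L2[2][1] = 64
paddr = 64 * 8 + 5 = 517

Answer: 517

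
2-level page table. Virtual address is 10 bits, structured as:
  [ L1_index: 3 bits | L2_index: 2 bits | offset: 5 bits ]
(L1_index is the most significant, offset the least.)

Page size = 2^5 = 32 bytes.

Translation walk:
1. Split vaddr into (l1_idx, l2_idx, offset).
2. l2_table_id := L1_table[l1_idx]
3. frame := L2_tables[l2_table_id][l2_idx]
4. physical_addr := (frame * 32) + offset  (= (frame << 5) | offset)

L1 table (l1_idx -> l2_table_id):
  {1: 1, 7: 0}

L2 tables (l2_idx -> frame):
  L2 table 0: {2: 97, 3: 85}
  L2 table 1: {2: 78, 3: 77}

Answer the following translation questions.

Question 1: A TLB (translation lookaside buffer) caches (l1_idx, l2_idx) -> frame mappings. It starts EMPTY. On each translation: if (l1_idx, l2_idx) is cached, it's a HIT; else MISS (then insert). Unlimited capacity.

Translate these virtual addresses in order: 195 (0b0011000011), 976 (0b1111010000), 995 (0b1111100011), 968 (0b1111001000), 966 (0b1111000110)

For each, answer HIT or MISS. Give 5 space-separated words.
Answer: MISS MISS MISS HIT HIT

Derivation:
vaddr=195: (1,2) not in TLB -> MISS, insert
vaddr=976: (7,2) not in TLB -> MISS, insert
vaddr=995: (7,3) not in TLB -> MISS, insert
vaddr=968: (7,2) in TLB -> HIT
vaddr=966: (7,2) in TLB -> HIT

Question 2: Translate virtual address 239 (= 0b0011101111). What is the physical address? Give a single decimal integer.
vaddr = 239 = 0b0011101111
Split: l1_idx=1, l2_idx=3, offset=15
L1[1] = 1
L2[1][3] = 77
paddr = 77 * 32 + 15 = 2479

Answer: 2479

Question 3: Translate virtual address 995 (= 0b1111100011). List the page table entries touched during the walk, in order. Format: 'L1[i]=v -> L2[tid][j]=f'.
Answer: L1[7]=0 -> L2[0][3]=85

Derivation:
vaddr = 995 = 0b1111100011
Split: l1_idx=7, l2_idx=3, offset=3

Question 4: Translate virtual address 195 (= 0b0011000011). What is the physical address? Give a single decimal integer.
Answer: 2499

Derivation:
vaddr = 195 = 0b0011000011
Split: l1_idx=1, l2_idx=2, offset=3
L1[1] = 1
L2[1][2] = 78
paddr = 78 * 32 + 3 = 2499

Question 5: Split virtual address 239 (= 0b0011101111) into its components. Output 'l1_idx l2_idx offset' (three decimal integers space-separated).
Answer: 1 3 15

Derivation:
vaddr = 239 = 0b0011101111
  top 3 bits -> l1_idx = 1
  next 2 bits -> l2_idx = 3
  bottom 5 bits -> offset = 15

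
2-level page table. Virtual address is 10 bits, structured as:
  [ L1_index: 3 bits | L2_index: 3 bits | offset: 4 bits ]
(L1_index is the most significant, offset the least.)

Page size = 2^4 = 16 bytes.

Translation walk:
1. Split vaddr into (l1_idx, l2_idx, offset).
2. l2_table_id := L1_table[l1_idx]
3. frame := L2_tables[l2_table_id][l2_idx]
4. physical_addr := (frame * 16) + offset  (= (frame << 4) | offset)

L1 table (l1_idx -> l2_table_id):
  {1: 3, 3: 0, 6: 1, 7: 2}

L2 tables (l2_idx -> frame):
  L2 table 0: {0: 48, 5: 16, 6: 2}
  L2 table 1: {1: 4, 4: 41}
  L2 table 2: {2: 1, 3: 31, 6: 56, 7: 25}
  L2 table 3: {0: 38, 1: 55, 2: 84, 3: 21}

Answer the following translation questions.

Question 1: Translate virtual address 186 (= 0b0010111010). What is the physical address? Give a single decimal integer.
vaddr = 186 = 0b0010111010
Split: l1_idx=1, l2_idx=3, offset=10
L1[1] = 3
L2[3][3] = 21
paddr = 21 * 16 + 10 = 346

Answer: 346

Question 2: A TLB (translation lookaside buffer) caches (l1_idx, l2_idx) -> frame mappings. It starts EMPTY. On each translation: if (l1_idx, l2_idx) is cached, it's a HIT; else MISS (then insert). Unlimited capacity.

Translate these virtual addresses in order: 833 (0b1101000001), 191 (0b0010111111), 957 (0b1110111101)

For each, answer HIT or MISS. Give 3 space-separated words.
Answer: MISS MISS MISS

Derivation:
vaddr=833: (6,4) not in TLB -> MISS, insert
vaddr=191: (1,3) not in TLB -> MISS, insert
vaddr=957: (7,3) not in TLB -> MISS, insert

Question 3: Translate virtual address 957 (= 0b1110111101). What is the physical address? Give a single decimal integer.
vaddr = 957 = 0b1110111101
Split: l1_idx=7, l2_idx=3, offset=13
L1[7] = 2
L2[2][3] = 31
paddr = 31 * 16 + 13 = 509

Answer: 509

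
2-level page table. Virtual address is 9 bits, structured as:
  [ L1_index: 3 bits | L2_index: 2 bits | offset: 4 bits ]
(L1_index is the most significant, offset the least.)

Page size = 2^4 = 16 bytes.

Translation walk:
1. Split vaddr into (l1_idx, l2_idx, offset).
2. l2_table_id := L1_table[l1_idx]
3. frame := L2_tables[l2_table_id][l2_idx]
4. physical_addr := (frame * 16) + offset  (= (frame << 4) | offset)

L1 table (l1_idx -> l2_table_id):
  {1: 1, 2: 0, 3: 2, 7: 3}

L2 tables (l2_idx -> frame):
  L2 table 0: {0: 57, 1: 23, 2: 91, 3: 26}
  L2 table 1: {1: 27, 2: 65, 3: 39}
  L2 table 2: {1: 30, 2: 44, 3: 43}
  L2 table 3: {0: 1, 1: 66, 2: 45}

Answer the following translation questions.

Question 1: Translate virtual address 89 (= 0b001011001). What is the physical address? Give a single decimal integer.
Answer: 441

Derivation:
vaddr = 89 = 0b001011001
Split: l1_idx=1, l2_idx=1, offset=9
L1[1] = 1
L2[1][1] = 27
paddr = 27 * 16 + 9 = 441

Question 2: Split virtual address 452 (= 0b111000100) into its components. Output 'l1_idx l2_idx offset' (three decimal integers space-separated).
Answer: 7 0 4

Derivation:
vaddr = 452 = 0b111000100
  top 3 bits -> l1_idx = 7
  next 2 bits -> l2_idx = 0
  bottom 4 bits -> offset = 4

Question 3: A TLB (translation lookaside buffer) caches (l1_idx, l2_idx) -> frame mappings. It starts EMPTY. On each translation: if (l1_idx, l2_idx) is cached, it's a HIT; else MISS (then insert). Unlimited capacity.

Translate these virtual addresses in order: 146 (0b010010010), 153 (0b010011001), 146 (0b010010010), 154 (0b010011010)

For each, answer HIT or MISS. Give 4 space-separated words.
Answer: MISS HIT HIT HIT

Derivation:
vaddr=146: (2,1) not in TLB -> MISS, insert
vaddr=153: (2,1) in TLB -> HIT
vaddr=146: (2,1) in TLB -> HIT
vaddr=154: (2,1) in TLB -> HIT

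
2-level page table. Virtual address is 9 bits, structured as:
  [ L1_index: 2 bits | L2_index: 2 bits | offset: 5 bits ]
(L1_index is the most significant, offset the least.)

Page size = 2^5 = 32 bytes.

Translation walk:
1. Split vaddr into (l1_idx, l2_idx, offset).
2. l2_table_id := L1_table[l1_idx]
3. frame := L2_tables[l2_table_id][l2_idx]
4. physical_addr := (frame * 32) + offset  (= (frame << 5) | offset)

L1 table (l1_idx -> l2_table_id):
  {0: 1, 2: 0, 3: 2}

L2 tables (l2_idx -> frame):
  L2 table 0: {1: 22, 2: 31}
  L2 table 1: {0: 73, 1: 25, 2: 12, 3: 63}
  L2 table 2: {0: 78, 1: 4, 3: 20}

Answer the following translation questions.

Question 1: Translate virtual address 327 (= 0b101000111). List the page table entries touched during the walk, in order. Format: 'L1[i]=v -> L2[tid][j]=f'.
vaddr = 327 = 0b101000111
Split: l1_idx=2, l2_idx=2, offset=7

Answer: L1[2]=0 -> L2[0][2]=31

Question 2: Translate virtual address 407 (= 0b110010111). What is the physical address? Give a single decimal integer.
vaddr = 407 = 0b110010111
Split: l1_idx=3, l2_idx=0, offset=23
L1[3] = 2
L2[2][0] = 78
paddr = 78 * 32 + 23 = 2519

Answer: 2519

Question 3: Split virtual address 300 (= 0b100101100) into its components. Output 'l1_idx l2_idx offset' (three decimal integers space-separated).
Answer: 2 1 12

Derivation:
vaddr = 300 = 0b100101100
  top 2 bits -> l1_idx = 2
  next 2 bits -> l2_idx = 1
  bottom 5 bits -> offset = 12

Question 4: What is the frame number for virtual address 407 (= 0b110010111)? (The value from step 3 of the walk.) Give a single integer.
Answer: 78

Derivation:
vaddr = 407: l1_idx=3, l2_idx=0
L1[3] = 2; L2[2][0] = 78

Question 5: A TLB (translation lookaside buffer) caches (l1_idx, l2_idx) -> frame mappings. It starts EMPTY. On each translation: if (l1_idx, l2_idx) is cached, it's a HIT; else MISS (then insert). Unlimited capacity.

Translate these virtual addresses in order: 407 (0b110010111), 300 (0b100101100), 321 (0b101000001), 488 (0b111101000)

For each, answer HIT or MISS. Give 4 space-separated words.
Answer: MISS MISS MISS MISS

Derivation:
vaddr=407: (3,0) not in TLB -> MISS, insert
vaddr=300: (2,1) not in TLB -> MISS, insert
vaddr=321: (2,2) not in TLB -> MISS, insert
vaddr=488: (3,3) not in TLB -> MISS, insert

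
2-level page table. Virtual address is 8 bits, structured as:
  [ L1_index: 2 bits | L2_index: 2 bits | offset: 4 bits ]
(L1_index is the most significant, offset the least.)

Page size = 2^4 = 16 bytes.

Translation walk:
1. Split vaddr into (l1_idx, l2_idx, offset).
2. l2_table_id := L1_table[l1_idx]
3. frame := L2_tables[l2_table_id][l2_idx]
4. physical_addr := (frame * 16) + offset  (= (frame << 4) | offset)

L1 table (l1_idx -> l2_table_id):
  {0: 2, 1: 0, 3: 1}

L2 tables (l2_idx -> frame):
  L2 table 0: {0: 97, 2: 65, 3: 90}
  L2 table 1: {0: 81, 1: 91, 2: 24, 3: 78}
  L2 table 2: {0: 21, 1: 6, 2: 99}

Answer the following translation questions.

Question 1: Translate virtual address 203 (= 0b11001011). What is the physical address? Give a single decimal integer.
Answer: 1307

Derivation:
vaddr = 203 = 0b11001011
Split: l1_idx=3, l2_idx=0, offset=11
L1[3] = 1
L2[1][0] = 81
paddr = 81 * 16 + 11 = 1307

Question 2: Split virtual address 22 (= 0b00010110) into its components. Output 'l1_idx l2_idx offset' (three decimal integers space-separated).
Answer: 0 1 6

Derivation:
vaddr = 22 = 0b00010110
  top 2 bits -> l1_idx = 0
  next 2 bits -> l2_idx = 1
  bottom 4 bits -> offset = 6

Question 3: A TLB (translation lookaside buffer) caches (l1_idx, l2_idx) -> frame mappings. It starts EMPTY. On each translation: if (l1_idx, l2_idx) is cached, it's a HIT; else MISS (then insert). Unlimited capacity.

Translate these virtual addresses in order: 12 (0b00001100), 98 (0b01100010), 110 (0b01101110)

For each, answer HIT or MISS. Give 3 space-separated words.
vaddr=12: (0,0) not in TLB -> MISS, insert
vaddr=98: (1,2) not in TLB -> MISS, insert
vaddr=110: (1,2) in TLB -> HIT

Answer: MISS MISS HIT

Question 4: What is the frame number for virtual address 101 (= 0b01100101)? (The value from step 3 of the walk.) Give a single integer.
vaddr = 101: l1_idx=1, l2_idx=2
L1[1] = 0; L2[0][2] = 65

Answer: 65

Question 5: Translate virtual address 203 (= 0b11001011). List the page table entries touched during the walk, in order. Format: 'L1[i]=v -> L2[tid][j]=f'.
vaddr = 203 = 0b11001011
Split: l1_idx=3, l2_idx=0, offset=11

Answer: L1[3]=1 -> L2[1][0]=81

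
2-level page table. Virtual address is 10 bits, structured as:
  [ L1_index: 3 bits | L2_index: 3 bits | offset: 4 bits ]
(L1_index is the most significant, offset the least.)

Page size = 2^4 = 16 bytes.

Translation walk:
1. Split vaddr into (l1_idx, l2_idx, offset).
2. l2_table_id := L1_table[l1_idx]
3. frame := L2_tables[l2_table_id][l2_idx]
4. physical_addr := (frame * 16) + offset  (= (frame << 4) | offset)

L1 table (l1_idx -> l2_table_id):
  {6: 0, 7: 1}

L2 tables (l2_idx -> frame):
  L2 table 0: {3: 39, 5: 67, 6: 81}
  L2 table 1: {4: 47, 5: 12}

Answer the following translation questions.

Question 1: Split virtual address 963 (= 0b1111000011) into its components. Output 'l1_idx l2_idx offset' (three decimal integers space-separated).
vaddr = 963 = 0b1111000011
  top 3 bits -> l1_idx = 7
  next 3 bits -> l2_idx = 4
  bottom 4 bits -> offset = 3

Answer: 7 4 3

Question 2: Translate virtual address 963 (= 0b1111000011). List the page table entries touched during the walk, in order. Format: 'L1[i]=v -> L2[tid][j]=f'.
Answer: L1[7]=1 -> L2[1][4]=47

Derivation:
vaddr = 963 = 0b1111000011
Split: l1_idx=7, l2_idx=4, offset=3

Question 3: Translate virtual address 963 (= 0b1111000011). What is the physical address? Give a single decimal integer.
vaddr = 963 = 0b1111000011
Split: l1_idx=7, l2_idx=4, offset=3
L1[7] = 1
L2[1][4] = 47
paddr = 47 * 16 + 3 = 755

Answer: 755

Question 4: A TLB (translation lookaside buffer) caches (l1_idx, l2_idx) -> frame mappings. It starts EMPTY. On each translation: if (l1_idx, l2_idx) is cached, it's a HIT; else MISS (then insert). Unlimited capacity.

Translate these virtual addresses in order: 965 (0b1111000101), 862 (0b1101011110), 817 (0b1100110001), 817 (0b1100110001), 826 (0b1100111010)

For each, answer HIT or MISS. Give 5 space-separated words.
Answer: MISS MISS MISS HIT HIT

Derivation:
vaddr=965: (7,4) not in TLB -> MISS, insert
vaddr=862: (6,5) not in TLB -> MISS, insert
vaddr=817: (6,3) not in TLB -> MISS, insert
vaddr=817: (6,3) in TLB -> HIT
vaddr=826: (6,3) in TLB -> HIT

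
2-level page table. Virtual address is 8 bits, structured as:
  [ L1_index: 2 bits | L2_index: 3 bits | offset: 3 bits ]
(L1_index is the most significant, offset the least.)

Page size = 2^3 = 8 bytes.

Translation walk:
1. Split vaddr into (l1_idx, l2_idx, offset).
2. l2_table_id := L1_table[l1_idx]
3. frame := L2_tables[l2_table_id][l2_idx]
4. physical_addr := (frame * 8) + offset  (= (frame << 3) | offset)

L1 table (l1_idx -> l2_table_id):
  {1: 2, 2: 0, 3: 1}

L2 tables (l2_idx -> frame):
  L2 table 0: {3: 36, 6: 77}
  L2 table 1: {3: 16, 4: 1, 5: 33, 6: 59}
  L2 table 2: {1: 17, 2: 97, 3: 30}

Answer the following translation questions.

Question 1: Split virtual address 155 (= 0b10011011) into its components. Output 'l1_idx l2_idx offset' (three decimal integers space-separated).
vaddr = 155 = 0b10011011
  top 2 bits -> l1_idx = 2
  next 3 bits -> l2_idx = 3
  bottom 3 bits -> offset = 3

Answer: 2 3 3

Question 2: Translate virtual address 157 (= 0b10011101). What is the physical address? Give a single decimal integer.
Answer: 293

Derivation:
vaddr = 157 = 0b10011101
Split: l1_idx=2, l2_idx=3, offset=5
L1[2] = 0
L2[0][3] = 36
paddr = 36 * 8 + 5 = 293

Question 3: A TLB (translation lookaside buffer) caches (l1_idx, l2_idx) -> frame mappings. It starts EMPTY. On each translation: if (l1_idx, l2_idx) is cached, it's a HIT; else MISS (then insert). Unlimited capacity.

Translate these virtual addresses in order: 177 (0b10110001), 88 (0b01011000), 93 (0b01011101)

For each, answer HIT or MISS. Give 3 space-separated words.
vaddr=177: (2,6) not in TLB -> MISS, insert
vaddr=88: (1,3) not in TLB -> MISS, insert
vaddr=93: (1,3) in TLB -> HIT

Answer: MISS MISS HIT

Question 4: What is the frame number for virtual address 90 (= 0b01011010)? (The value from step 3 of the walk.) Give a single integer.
Answer: 30

Derivation:
vaddr = 90: l1_idx=1, l2_idx=3
L1[1] = 2; L2[2][3] = 30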